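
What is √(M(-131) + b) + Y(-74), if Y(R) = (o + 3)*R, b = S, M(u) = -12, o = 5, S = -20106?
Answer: -592 + I*√20118 ≈ -592.0 + 141.84*I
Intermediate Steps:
b = -20106
Y(R) = 8*R (Y(R) = (5 + 3)*R = 8*R)
√(M(-131) + b) + Y(-74) = √(-12 - 20106) + 8*(-74) = √(-20118) - 592 = I*√20118 - 592 = -592 + I*√20118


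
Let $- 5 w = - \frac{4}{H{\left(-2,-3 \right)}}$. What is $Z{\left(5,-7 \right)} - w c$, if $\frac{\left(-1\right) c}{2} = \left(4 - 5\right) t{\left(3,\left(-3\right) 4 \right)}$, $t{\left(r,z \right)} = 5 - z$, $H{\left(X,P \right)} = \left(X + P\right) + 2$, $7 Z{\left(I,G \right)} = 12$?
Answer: $\frac{1132}{105} \approx 10.781$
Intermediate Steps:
$Z{\left(I,G \right)} = \frac{12}{7}$ ($Z{\left(I,G \right)} = \frac{1}{7} \cdot 12 = \frac{12}{7}$)
$H{\left(X,P \right)} = 2 + P + X$ ($H{\left(X,P \right)} = \left(P + X\right) + 2 = 2 + P + X$)
$w = - \frac{4}{15}$ ($w = - \frac{\left(-4\right) \frac{1}{2 - 3 - 2}}{5} = - \frac{\left(-4\right) \frac{1}{-3}}{5} = - \frac{\left(-4\right) \left(- \frac{1}{3}\right)}{5} = \left(- \frac{1}{5}\right) \frac{4}{3} = - \frac{4}{15} \approx -0.26667$)
$c = 34$ ($c = - 2 \left(4 - 5\right) \left(5 - \left(-3\right) 4\right) = - 2 \left(4 - 5\right) \left(5 - -12\right) = - 2 \left(- (5 + 12)\right) = - 2 \left(\left(-1\right) 17\right) = \left(-2\right) \left(-17\right) = 34$)
$Z{\left(5,-7 \right)} - w c = \frac{12}{7} - \left(- \frac{4}{15}\right) 34 = \frac{12}{7} - - \frac{136}{15} = \frac{12}{7} + \frac{136}{15} = \frac{1132}{105}$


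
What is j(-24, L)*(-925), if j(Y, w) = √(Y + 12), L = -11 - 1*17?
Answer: -1850*I*√3 ≈ -3204.3*I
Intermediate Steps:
L = -28 (L = -11 - 17 = -28)
j(Y, w) = √(12 + Y)
j(-24, L)*(-925) = √(12 - 24)*(-925) = √(-12)*(-925) = (2*I*√3)*(-925) = -1850*I*√3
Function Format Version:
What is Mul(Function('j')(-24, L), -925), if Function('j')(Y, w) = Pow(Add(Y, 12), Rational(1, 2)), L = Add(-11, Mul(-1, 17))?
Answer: Mul(-1850, I, Pow(3, Rational(1, 2))) ≈ Mul(-3204.3, I)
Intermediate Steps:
L = -28 (L = Add(-11, -17) = -28)
Function('j')(Y, w) = Pow(Add(12, Y), Rational(1, 2))
Mul(Function('j')(-24, L), -925) = Mul(Pow(Add(12, -24), Rational(1, 2)), -925) = Mul(Pow(-12, Rational(1, 2)), -925) = Mul(Mul(2, I, Pow(3, Rational(1, 2))), -925) = Mul(-1850, I, Pow(3, Rational(1, 2)))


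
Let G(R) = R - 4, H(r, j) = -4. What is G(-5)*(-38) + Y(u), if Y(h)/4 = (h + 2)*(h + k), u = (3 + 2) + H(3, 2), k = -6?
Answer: 282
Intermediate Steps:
G(R) = -4 + R
u = 1 (u = (3 + 2) - 4 = 5 - 4 = 1)
Y(h) = 4*(-6 + h)*(2 + h) (Y(h) = 4*((h + 2)*(h - 6)) = 4*((2 + h)*(-6 + h)) = 4*((-6 + h)*(2 + h)) = 4*(-6 + h)*(2 + h))
G(-5)*(-38) + Y(u) = (-4 - 5)*(-38) + (-48 - 16*1 + 4*1²) = -9*(-38) + (-48 - 16 + 4*1) = 342 + (-48 - 16 + 4) = 342 - 60 = 282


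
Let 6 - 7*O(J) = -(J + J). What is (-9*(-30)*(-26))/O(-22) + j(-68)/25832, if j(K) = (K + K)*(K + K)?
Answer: 79380458/61351 ≈ 1293.9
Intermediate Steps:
j(K) = 4*K² (j(K) = (2*K)*(2*K) = 4*K²)
O(J) = 6/7 + 2*J/7 (O(J) = 6/7 - (-1)*(J + J)/7 = 6/7 - (-1)*2*J/7 = 6/7 - (-2)*J/7 = 6/7 + 2*J/7)
(-9*(-30)*(-26))/O(-22) + j(-68)/25832 = (-9*(-30)*(-26))/(6/7 + (2/7)*(-22)) + (4*(-68)²)/25832 = (270*(-26))/(6/7 - 44/7) + (4*4624)*(1/25832) = -7020/(-38/7) + 18496*(1/25832) = -7020*(-7/38) + 2312/3229 = 24570/19 + 2312/3229 = 79380458/61351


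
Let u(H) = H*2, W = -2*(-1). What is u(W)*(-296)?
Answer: -1184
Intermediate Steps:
W = 2
u(H) = 2*H
u(W)*(-296) = (2*2)*(-296) = 4*(-296) = -1184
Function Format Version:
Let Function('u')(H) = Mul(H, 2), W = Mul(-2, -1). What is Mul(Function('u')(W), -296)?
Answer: -1184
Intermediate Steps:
W = 2
Function('u')(H) = Mul(2, H)
Mul(Function('u')(W), -296) = Mul(Mul(2, 2), -296) = Mul(4, -296) = -1184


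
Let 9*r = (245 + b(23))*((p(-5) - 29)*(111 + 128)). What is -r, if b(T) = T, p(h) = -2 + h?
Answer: 256208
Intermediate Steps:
r = -256208 (r = ((245 + 23)*(((-2 - 5) - 29)*(111 + 128)))/9 = (268*((-7 - 29)*239))/9 = (268*(-36*239))/9 = (268*(-8604))/9 = (1/9)*(-2305872) = -256208)
-r = -1*(-256208) = 256208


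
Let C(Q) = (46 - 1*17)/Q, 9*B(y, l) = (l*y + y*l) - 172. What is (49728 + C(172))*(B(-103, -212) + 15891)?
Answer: 531780901385/516 ≈ 1.0306e+9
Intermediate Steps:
B(y, l) = -172/9 + 2*l*y/9 (B(y, l) = ((l*y + y*l) - 172)/9 = ((l*y + l*y) - 172)/9 = (2*l*y - 172)/9 = (-172 + 2*l*y)/9 = -172/9 + 2*l*y/9)
C(Q) = 29/Q (C(Q) = (46 - 17)/Q = 29/Q)
(49728 + C(172))*(B(-103, -212) + 15891) = (49728 + 29/172)*((-172/9 + (2/9)*(-212)*(-103)) + 15891) = (49728 + 29*(1/172))*((-172/9 + 43672/9) + 15891) = (49728 + 29/172)*(14500/3 + 15891) = (8553245/172)*(62173/3) = 531780901385/516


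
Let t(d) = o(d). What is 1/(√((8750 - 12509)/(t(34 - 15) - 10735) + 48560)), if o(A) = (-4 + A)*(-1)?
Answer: 5*√224470216370/522023759 ≈ 0.0045379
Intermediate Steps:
o(A) = 4 - A
t(d) = 4 - d
1/(√((8750 - 12509)/(t(34 - 15) - 10735) + 48560)) = 1/(√((8750 - 12509)/((4 - (34 - 15)) - 10735) + 48560)) = 1/(√(-3759/((4 - 1*19) - 10735) + 48560)) = 1/(√(-3759/((4 - 19) - 10735) + 48560)) = 1/(√(-3759/(-15 - 10735) + 48560)) = 1/(√(-3759/(-10750) + 48560)) = 1/(√(-3759*(-1/10750) + 48560)) = 1/(√(3759/10750 + 48560)) = 1/(√(522023759/10750)) = 1/(√224470216370/2150) = 5*√224470216370/522023759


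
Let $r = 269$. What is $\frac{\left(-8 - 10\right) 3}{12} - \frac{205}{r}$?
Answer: $- \frac{2831}{538} \approx -5.2621$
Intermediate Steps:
$\frac{\left(-8 - 10\right) 3}{12} - \frac{205}{r} = \frac{\left(-8 - 10\right) 3}{12} - \frac{205}{269} = \left(-18\right) 3 \cdot \frac{1}{12} - \frac{205}{269} = \left(-54\right) \frac{1}{12} - \frac{205}{269} = - \frac{9}{2} - \frac{205}{269} = - \frac{2831}{538}$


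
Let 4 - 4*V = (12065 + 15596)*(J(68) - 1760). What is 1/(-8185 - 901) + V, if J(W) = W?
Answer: 106311687943/9086 ≈ 1.1701e+7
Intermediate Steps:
V = 11700604 (V = 1 - (12065 + 15596)*(68 - 1760)/4 = 1 - 27661*(-1692)/4 = 1 - 1/4*(-46802412) = 1 + 11700603 = 11700604)
1/(-8185 - 901) + V = 1/(-8185 - 901) + 11700604 = 1/(-9086) + 11700604 = -1/9086 + 11700604 = 106311687943/9086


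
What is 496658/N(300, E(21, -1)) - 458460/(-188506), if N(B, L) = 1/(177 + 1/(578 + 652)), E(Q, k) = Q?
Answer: 5095690083956957/57965595 ≈ 8.7909e+7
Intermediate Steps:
N(B, L) = 1230/217711 (N(B, L) = 1/(177 + 1/1230) = 1/(217711/1230) = 1230/217711)
496658/N(300, E(21, -1)) - 458460/(-188506) = 496658/(1230/217711) - 458460/(-188506) = 496658*(217711/1230) - 458460*(-1/188506) = 54063954919/615 + 229230/94253 = 5095690083956957/57965595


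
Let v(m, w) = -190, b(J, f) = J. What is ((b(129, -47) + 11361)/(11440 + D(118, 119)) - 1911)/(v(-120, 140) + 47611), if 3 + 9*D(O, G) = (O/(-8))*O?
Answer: -128880881/3199858431 ≈ -0.040277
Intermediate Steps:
D(O, G) = -1/3 - O**2/72 (D(O, G) = -1/3 + ((O/(-8))*O)/9 = -1/3 + ((O*(-1/8))*O)/9 = -1/3 + ((-O/8)*O)/9 = -1/3 + (-O**2/8)/9 = -1/3 - O**2/72)
((b(129, -47) + 11361)/(11440 + D(118, 119)) - 1911)/(v(-120, 140) + 47611) = ((129 + 11361)/(11440 + (-1/3 - 1/72*118**2)) - 1911)/(-190 + 47611) = (11490/(11440 + (-1/3 - 1/72*13924)) - 1911)/47421 = (11490/(11440 + (-1/3 - 3481/18)) - 1911)*(1/47421) = (11490/(11440 - 3487/18) - 1911)*(1/47421) = (11490/(202433/18) - 1911)*(1/47421) = (11490*(18/202433) - 1911)*(1/47421) = (206820/202433 - 1911)*(1/47421) = -386642643/202433*1/47421 = -128880881/3199858431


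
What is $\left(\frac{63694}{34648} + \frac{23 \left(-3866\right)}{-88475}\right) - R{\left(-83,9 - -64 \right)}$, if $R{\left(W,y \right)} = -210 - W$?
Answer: $\frac{199016173057}{1532740900} \approx 129.84$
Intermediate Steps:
$\left(\frac{63694}{34648} + \frac{23 \left(-3866\right)}{-88475}\right) - R{\left(-83,9 - -64 \right)} = \left(\frac{63694}{34648} + \frac{23 \left(-3866\right)}{-88475}\right) - \left(-210 - -83\right) = \left(63694 \cdot \frac{1}{34648} - - \frac{88918}{88475}\right) - \left(-210 + 83\right) = \left(\frac{31847}{17324} + \frac{88918}{88475}\right) - -127 = \frac{4358078757}{1532740900} + 127 = \frac{199016173057}{1532740900}$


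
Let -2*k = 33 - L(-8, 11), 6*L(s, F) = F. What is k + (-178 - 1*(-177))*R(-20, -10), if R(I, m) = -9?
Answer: -79/12 ≈ -6.5833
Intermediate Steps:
L(s, F) = F/6
k = -187/12 (k = -(33 - 11/6)/2 = -1/2*187/6 = -187/12 ≈ -15.583)
k + (-178 - 1*(-177))*R(-20, -10) = -187/12 + (-178 - 1*(-177))*(-9) = -187/12 + (-178 + 177)*(-9) = -187/12 - 1*(-9) = -187/12 + 9 = -79/12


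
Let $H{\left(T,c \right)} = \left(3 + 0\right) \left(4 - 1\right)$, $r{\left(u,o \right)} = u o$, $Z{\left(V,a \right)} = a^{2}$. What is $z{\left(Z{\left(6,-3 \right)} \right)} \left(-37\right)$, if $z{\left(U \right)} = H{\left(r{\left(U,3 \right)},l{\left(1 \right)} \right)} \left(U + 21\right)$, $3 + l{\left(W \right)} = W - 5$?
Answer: $-9990$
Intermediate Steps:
$r{\left(u,o \right)} = o u$
$l{\left(W \right)} = -8 + W$ ($l{\left(W \right)} = -3 + \left(W - 5\right) = -3 + \left(-5 + W\right) = -8 + W$)
$H{\left(T,c \right)} = 9$ ($H{\left(T,c \right)} = 3 \cdot 3 = 9$)
$z{\left(U \right)} = 189 + 9 U$ ($z{\left(U \right)} = 9 \left(U + 21\right) = 9 \left(21 + U\right) = 189 + 9 U$)
$z{\left(Z{\left(6,-3 \right)} \right)} \left(-37\right) = \left(189 + 9 \left(-3\right)^{2}\right) \left(-37\right) = \left(189 + 9 \cdot 9\right) \left(-37\right) = \left(189 + 81\right) \left(-37\right) = 270 \left(-37\right) = -9990$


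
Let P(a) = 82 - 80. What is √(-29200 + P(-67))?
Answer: I*√29198 ≈ 170.87*I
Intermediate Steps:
P(a) = 2
√(-29200 + P(-67)) = √(-29200 + 2) = √(-29198) = I*√29198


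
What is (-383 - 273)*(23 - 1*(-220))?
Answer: -159408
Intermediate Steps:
(-383 - 273)*(23 - 1*(-220)) = -656*(23 + 220) = -656*243 = -159408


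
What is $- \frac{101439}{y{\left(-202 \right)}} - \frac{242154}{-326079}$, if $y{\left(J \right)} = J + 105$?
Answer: $\frac{3677846291}{3514407} \approx 1046.5$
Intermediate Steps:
$y{\left(J \right)} = 105 + J$
$- \frac{101439}{y{\left(-202 \right)}} - \frac{242154}{-326079} = - \frac{101439}{105 - 202} - \frac{242154}{-326079} = - \frac{101439}{-97} - - \frac{26906}{36231} = \left(-101439\right) \left(- \frac{1}{97}\right) + \frac{26906}{36231} = \frac{101439}{97} + \frac{26906}{36231} = \frac{3677846291}{3514407}$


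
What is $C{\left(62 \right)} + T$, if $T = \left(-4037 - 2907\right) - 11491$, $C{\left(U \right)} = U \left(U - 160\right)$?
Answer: $-24511$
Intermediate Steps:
$C{\left(U \right)} = U \left(-160 + U\right)$
$T = -18435$ ($T = -6944 - 11491 = -18435$)
$C{\left(62 \right)} + T = 62 \left(-160 + 62\right) - 18435 = 62 \left(-98\right) - 18435 = -6076 - 18435 = -24511$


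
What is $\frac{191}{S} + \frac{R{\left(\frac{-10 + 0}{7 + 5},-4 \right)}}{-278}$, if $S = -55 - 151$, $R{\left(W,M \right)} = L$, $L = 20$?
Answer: $- \frac{28609}{28634} \approx -0.99913$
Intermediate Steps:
$R{\left(W,M \right)} = 20$
$S = -206$
$\frac{191}{S} + \frac{R{\left(\frac{-10 + 0}{7 + 5},-4 \right)}}{-278} = \frac{191}{-206} + \frac{20}{-278} = 191 \left(- \frac{1}{206}\right) + 20 \left(- \frac{1}{278}\right) = - \frac{191}{206} - \frac{10}{139} = - \frac{28609}{28634}$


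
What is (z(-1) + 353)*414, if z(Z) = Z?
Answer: 145728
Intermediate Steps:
(z(-1) + 353)*414 = (-1 + 353)*414 = 352*414 = 145728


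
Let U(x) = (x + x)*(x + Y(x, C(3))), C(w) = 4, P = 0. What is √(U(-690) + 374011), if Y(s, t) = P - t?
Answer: √1331731 ≈ 1154.0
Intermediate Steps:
Y(s, t) = -t (Y(s, t) = 0 - t = -t)
U(x) = 2*x*(-4 + x) (U(x) = (x + x)*(x - 1*4) = (2*x)*(x - 4) = (2*x)*(-4 + x) = 2*x*(-4 + x))
√(U(-690) + 374011) = √(2*(-690)*(-4 - 690) + 374011) = √(2*(-690)*(-694) + 374011) = √(957720 + 374011) = √1331731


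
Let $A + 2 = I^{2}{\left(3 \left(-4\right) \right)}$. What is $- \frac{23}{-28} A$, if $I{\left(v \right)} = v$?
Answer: $\frac{1633}{14} \approx 116.64$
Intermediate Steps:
$A = 142$ ($A = -2 + \left(3 \left(-4\right)\right)^{2} = -2 + \left(-12\right)^{2} = -2 + 144 = 142$)
$- \frac{23}{-28} A = - \frac{23}{-28} \cdot 142 = \left(-23\right) \left(- \frac{1}{28}\right) 142 = \frac{23}{28} \cdot 142 = \frac{1633}{14}$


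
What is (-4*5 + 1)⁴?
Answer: 130321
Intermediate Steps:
(-4*5 + 1)⁴ = (-20 + 1)⁴ = (-19)⁴ = 130321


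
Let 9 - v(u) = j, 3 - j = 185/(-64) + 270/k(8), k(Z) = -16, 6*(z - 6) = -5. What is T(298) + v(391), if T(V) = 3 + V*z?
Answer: 293549/192 ≈ 1528.9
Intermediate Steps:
z = 31/6 (z = 6 + (⅙)*(-5) = 6 - ⅚ = 31/6 ≈ 5.1667)
T(V) = 3 + 31*V/6 (T(V) = 3 + V*(31/6) = 3 + 31*V/6)
j = 1457/64 (j = 3 - (185/(-64) + 270/(-16)) = 3 - (185*(-1/64) + 270*(-1/16)) = 3 - (-185/64 - 135/8) = 3 - 1*(-1265/64) = 3 + 1265/64 = 1457/64 ≈ 22.766)
v(u) = -881/64 (v(u) = 9 - 1*1457/64 = 9 - 1457/64 = -881/64)
T(298) + v(391) = (3 + (31/6)*298) - 881/64 = (3 + 4619/3) - 881/64 = 4628/3 - 881/64 = 293549/192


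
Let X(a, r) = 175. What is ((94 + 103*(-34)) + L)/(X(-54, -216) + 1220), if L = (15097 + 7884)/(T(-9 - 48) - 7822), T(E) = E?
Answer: -866923/354555 ≈ -2.4451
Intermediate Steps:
L = -22981/7879 (L = (15097 + 7884)/((-9 - 48) - 7822) = 22981/(-57 - 7822) = 22981/(-7879) = 22981*(-1/7879) = -22981/7879 ≈ -2.9167)
((94 + 103*(-34)) + L)/(X(-54, -216) + 1220) = ((94 + 103*(-34)) - 22981/7879)/(175 + 1220) = ((94 - 3502) - 22981/7879)/1395 = (-3408 - 22981/7879)*(1/1395) = -26874613/7879*1/1395 = -866923/354555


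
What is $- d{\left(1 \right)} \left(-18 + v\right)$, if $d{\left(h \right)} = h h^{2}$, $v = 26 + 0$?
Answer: $-8$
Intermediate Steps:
$v = 26$
$d{\left(h \right)} = h^{3}$
$- d{\left(1 \right)} \left(-18 + v\right) = - 1^{3} \left(-18 + 26\right) = \left(-1\right) 1 \cdot 8 = \left(-1\right) 8 = -8$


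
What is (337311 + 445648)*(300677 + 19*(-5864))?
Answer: 148183603299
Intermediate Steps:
(337311 + 445648)*(300677 + 19*(-5864)) = 782959*(300677 - 111416) = 782959*189261 = 148183603299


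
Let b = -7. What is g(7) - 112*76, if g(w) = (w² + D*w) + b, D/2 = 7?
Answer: -8372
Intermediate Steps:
D = 14 (D = 2*7 = 14)
g(w) = -7 + w² + 14*w (g(w) = (w² + 14*w) - 7 = -7 + w² + 14*w)
g(7) - 112*76 = (-7 + 7² + 14*7) - 112*76 = (-7 + 49 + 98) - 8512 = 140 - 8512 = -8372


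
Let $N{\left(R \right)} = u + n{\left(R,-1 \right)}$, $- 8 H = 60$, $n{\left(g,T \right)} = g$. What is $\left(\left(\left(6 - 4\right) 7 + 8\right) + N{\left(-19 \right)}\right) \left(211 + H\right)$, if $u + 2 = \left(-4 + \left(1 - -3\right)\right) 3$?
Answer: $\frac{407}{2} \approx 203.5$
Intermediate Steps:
$H = - \frac{15}{2}$ ($H = \left(- \frac{1}{8}\right) 60 = - \frac{15}{2} \approx -7.5$)
$u = -2$ ($u = -2 + \left(-4 + \left(1 - -3\right)\right) 3 = -2 + \left(-4 + \left(1 + 3\right)\right) 3 = -2 + \left(-4 + 4\right) 3 = -2 + 0 \cdot 3 = -2 + 0 = -2$)
$N{\left(R \right)} = -2 + R$
$\left(\left(\left(6 - 4\right) 7 + 8\right) + N{\left(-19 \right)}\right) \left(211 + H\right) = \left(\left(\left(6 - 4\right) 7 + 8\right) - 21\right) \left(211 - \frac{15}{2}\right) = \left(\left(\left(6 - 4\right) 7 + 8\right) - 21\right) \frac{407}{2} = \left(\left(2 \cdot 7 + 8\right) - 21\right) \frac{407}{2} = \left(\left(14 + 8\right) - 21\right) \frac{407}{2} = \left(22 - 21\right) \frac{407}{2} = 1 \cdot \frac{407}{2} = \frac{407}{2}$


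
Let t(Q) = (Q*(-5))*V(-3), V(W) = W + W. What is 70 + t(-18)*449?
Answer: -242390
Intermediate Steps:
V(W) = 2*W
t(Q) = 30*Q (t(Q) = (Q*(-5))*(2*(-3)) = -5*Q*(-6) = 30*Q)
70 + t(-18)*449 = 70 + (30*(-18))*449 = 70 - 540*449 = 70 - 242460 = -242390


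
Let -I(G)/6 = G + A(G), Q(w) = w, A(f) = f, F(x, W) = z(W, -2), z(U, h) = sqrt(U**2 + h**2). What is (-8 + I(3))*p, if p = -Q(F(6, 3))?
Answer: 44*sqrt(13) ≈ 158.64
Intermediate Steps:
F(x, W) = sqrt(4 + W**2) (F(x, W) = sqrt(W**2 + (-2)**2) = sqrt(W**2 + 4) = sqrt(4 + W**2))
I(G) = -12*G (I(G) = -6*(G + G) = -12*G)
p = -sqrt(13) (p = -sqrt(4 + 3**2) = -sqrt(4 + 9) = -sqrt(13) ≈ -3.6056)
(-8 + I(3))*p = (-8 - 12*3)*(-sqrt(13)) = (-8 - 36)*(-sqrt(13)) = -(-44)*sqrt(13) = 44*sqrt(13)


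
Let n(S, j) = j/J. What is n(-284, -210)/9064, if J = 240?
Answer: -7/72512 ≈ -9.6536e-5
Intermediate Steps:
n(S, j) = j/240
n(-284, -210)/9064 = ((1/240)*(-210))/9064 = -7/8*1/9064 = -7/72512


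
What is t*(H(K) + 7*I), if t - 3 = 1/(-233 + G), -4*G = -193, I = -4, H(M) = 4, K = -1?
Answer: -53112/739 ≈ -71.870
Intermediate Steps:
G = 193/4 (G = -¼*(-193) = 193/4 ≈ 48.250)
t = 2213/739 (t = 3 + 1/(-233 + 193/4) = 3 + 1/(-739/4) = 3 - 4/739 = 2213/739 ≈ 2.9946)
t*(H(K) + 7*I) = 2213*(4 + 7*(-4))/739 = 2213*(4 - 28)/739 = (2213/739)*(-24) = -53112/739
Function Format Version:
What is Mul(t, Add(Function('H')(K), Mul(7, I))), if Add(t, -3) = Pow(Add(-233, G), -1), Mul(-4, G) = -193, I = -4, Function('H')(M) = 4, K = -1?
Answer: Rational(-53112, 739) ≈ -71.870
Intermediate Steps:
G = Rational(193, 4) (G = Mul(Rational(-1, 4), -193) = Rational(193, 4) ≈ 48.250)
t = Rational(2213, 739) (t = Add(3, Pow(Add(-233, Rational(193, 4)), -1)) = Add(3, Pow(Rational(-739, 4), -1)) = Add(3, Rational(-4, 739)) = Rational(2213, 739) ≈ 2.9946)
Mul(t, Add(Function('H')(K), Mul(7, I))) = Mul(Rational(2213, 739), Add(4, Mul(7, -4))) = Mul(Rational(2213, 739), Add(4, -28)) = Mul(Rational(2213, 739), -24) = Rational(-53112, 739)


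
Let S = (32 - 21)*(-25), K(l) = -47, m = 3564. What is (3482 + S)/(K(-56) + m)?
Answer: 3207/3517 ≈ 0.91186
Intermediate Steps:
S = -275 (S = 11*(-25) = -275)
(3482 + S)/(K(-56) + m) = (3482 - 275)/(-47 + 3564) = 3207/3517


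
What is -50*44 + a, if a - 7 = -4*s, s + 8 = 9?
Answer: -2197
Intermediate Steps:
s = 1 (s = -8 + 9 = 1)
a = 3 (a = 7 - 4*1 = 7 - 4 = 3)
-50*44 + a = -50*44 + 3 = -2200 + 3 = -2197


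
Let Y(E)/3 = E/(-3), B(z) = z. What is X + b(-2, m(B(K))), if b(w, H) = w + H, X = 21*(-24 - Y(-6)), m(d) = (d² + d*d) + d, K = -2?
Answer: -626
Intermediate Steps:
m(d) = d + 2*d² (m(d) = (d² + d²) + d = 2*d² + d = d + 2*d²)
Y(E) = -E (Y(E) = 3*(E/(-3)) = 3*(E*(-⅓)) = 3*(-E/3) = -E)
X = -630 (X = 21*(-24 - (-1)*(-6)) = 21*(-24 - 1*6) = 21*(-24 - 6) = 21*(-30) = -630)
b(w, H) = H + w
X + b(-2, m(B(K))) = -630 + (-2*(1 + 2*(-2)) - 2) = -630 + (-2*(1 - 4) - 2) = -630 + (-2*(-3) - 2) = -630 + (6 - 2) = -630 + 4 = -626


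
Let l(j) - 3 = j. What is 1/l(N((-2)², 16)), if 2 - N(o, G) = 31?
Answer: -1/26 ≈ -0.038462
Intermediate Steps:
N(o, G) = -29 (N(o, G) = 2 - 1*31 = 2 - 31 = -29)
l(j) = 3 + j
1/l(N((-2)², 16)) = 1/(3 - 29) = 1/(-26) = -1/26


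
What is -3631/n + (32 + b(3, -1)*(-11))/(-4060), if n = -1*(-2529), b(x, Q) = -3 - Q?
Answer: -7439213/5133870 ≈ -1.4490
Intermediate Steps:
n = 2529
-3631/n + (32 + b(3, -1)*(-11))/(-4060) = -3631/2529 + (32 + (-3 - 1*(-1))*(-11))/(-4060) = -3631*1/2529 + (32 + (-3 + 1)*(-11))*(-1/4060) = -3631/2529 + (32 - 2*(-11))*(-1/4060) = -3631/2529 + (32 + 22)*(-1/4060) = -3631/2529 + 54*(-1/4060) = -3631/2529 - 27/2030 = -7439213/5133870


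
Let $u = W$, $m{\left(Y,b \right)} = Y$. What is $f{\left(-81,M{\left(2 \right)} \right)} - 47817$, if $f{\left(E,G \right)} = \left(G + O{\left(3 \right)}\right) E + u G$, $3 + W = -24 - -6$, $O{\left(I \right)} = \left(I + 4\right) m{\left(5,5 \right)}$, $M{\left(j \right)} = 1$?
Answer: $-50754$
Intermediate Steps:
$O{\left(I \right)} = 20 + 5 I$ ($O{\left(I \right)} = \left(I + 4\right) 5 = \left(4 + I\right) 5 = 20 + 5 I$)
$W = -21$ ($W = -3 - 18 = -21$)
$u = -21$
$f{\left(E,G \right)} = - 21 G + E \left(35 + G\right)$ ($f{\left(E,G \right)} = \left(G + \left(20 + 5 \cdot 3\right)\right) E - 21 G = \left(G + \left(20 + 15\right)\right) E - 21 G = \left(G + 35\right) E - 21 G = \left(35 + G\right) E - 21 G = E \left(35 + G\right) - 21 G = - 21 G + E \left(35 + G\right)$)
$f{\left(-81,M{\left(2 \right)} \right)} - 47817 = \left(\left(-21\right) 1 + 35 \left(-81\right) - 81\right) - 47817 = \left(-21 - 2835 - 81\right) - 47817 = -2937 - 47817 = -50754$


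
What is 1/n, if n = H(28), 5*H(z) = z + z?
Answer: 5/56 ≈ 0.089286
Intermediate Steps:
H(z) = 2*z/5 (H(z) = (z + z)/5 = (2*z)/5 = 2*z/5)
n = 56/5 (n = (⅖)*28 = 56/5 ≈ 11.200)
1/n = 1/(56/5) = 5/56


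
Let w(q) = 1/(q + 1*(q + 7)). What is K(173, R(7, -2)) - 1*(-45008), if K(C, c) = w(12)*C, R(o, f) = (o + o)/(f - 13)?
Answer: 1395421/31 ≈ 45014.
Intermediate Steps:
R(o, f) = 2*o/(-13 + f) (R(o, f) = (2*o)/(-13 + f) = 2*o/(-13 + f))
w(q) = 1/(7 + 2*q) (w(q) = 1/(q + 1*(7 + q)) = 1/(q + (7 + q)) = 1/(7 + 2*q))
K(C, c) = C/31 (K(C, c) = C/(7 + 2*12) = C/(7 + 24) = C/31)
K(173, R(7, -2)) - 1*(-45008) = (1/31)*173 - 1*(-45008) = 173/31 + 45008 = 1395421/31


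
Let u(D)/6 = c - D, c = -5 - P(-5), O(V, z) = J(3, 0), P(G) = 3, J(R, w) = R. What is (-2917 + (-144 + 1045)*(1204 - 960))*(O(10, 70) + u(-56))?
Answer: 63125757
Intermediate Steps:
O(V, z) = 3
c = -8 (c = -5 - 1*3 = -5 - 3 = -8)
u(D) = -48 - 6*D (u(D) = 6*(-8 - D) = -48 - 6*D)
(-2917 + (-144 + 1045)*(1204 - 960))*(O(10, 70) + u(-56)) = (-2917 + (-144 + 1045)*(1204 - 960))*(3 + (-48 - 6*(-56))) = (-2917 + 901*244)*(3 + (-48 + 336)) = (-2917 + 219844)*(3 + 288) = 216927*291 = 63125757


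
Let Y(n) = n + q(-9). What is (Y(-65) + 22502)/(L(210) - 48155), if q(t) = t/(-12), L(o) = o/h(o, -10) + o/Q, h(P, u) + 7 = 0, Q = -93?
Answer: -927427/1991740 ≈ -0.46564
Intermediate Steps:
h(P, u) = -7 (h(P, u) = -7 + 0 = -7)
L(o) = -100*o/651 (L(o) = o/(-7) + o/(-93) = o*(-⅐) + o*(-1/93) = -o/7 - o/93 = -100*o/651)
q(t) = -t/12 (q(t) = t*(-1/12) = -t/12)
Y(n) = ¾ + n (Y(n) = n - 1/12*(-9) = n + ¾ = ¾ + n)
(Y(-65) + 22502)/(L(210) - 48155) = ((¾ - 65) + 22502)/(-100/651*210 - 48155) = (-257/4 + 22502)/(-1000/31 - 48155) = 89751/(4*(-1493805/31)) = (89751/4)*(-31/1493805) = -927427/1991740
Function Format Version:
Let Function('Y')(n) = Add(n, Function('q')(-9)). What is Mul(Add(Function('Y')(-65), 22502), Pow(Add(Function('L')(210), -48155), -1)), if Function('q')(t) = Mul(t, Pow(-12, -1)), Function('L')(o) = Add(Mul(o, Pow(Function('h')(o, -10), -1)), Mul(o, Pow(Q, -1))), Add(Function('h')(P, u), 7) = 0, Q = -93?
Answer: Rational(-927427, 1991740) ≈ -0.46564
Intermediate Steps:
Function('h')(P, u) = -7 (Function('h')(P, u) = Add(-7, 0) = -7)
Function('L')(o) = Mul(Rational(-100, 651), o) (Function('L')(o) = Add(Mul(o, Pow(-7, -1)), Mul(o, Pow(-93, -1))) = Add(Mul(o, Rational(-1, 7)), Mul(o, Rational(-1, 93))) = Add(Mul(Rational(-1, 7), o), Mul(Rational(-1, 93), o)) = Mul(Rational(-100, 651), o))
Function('q')(t) = Mul(Rational(-1, 12), t) (Function('q')(t) = Mul(t, Rational(-1, 12)) = Mul(Rational(-1, 12), t))
Function('Y')(n) = Add(Rational(3, 4), n) (Function('Y')(n) = Add(n, Mul(Rational(-1, 12), -9)) = Add(n, Rational(3, 4)) = Add(Rational(3, 4), n))
Mul(Add(Function('Y')(-65), 22502), Pow(Add(Function('L')(210), -48155), -1)) = Mul(Add(Add(Rational(3, 4), -65), 22502), Pow(Add(Mul(Rational(-100, 651), 210), -48155), -1)) = Mul(Add(Rational(-257, 4), 22502), Pow(Add(Rational(-1000, 31), -48155), -1)) = Mul(Rational(89751, 4), Pow(Rational(-1493805, 31), -1)) = Mul(Rational(89751, 4), Rational(-31, 1493805)) = Rational(-927427, 1991740)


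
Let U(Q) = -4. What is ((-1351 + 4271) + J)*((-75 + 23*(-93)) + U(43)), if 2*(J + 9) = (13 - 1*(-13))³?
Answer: -25948382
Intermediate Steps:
J = 8779 (J = -9 + (13 - 1*(-13))³/2 = -9 + (13 + 13)³/2 = -9 + (½)*26³ = -9 + (½)*17576 = -9 + 8788 = 8779)
((-1351 + 4271) + J)*((-75 + 23*(-93)) + U(43)) = ((-1351 + 4271) + 8779)*((-75 + 23*(-93)) - 4) = (2920 + 8779)*((-75 - 2139) - 4) = 11699*(-2214 - 4) = 11699*(-2218) = -25948382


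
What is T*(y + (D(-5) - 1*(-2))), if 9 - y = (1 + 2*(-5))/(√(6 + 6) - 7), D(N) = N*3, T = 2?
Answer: -422/37 - 36*√3/37 ≈ -13.091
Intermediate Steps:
D(N) = 3*N
y = 9 + 9/(-7 + 2*√3) (y = 9 - (1 + 2*(-5))/(√(6 + 6) - 7) = 9 - (1 - 10)/(√12 - 7) = 9 - (-9)/(2*√3 - 7) = 9 - (-9)/(-7 + 2*√3) = 9 + 9/(-7 + 2*√3) ≈ 6.4547)
T*(y + (D(-5) - 1*(-2))) = 2*((270/37 - 18*√3/37) + (3*(-5) - 1*(-2))) = 2*((270/37 - 18*√3/37) + (-15 + 2)) = 2*((270/37 - 18*√3/37) - 13) = 2*(-211/37 - 18*√3/37) = -422/37 - 36*√3/37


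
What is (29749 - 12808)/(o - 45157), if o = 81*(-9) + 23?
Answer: -16941/45863 ≈ -0.36938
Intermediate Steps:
o = -706 (o = -729 + 23 = -706)
(29749 - 12808)/(o - 45157) = (29749 - 12808)/(-706 - 45157) = 16941/(-45863) = 16941*(-1/45863) = -16941/45863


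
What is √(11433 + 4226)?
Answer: √15659 ≈ 125.14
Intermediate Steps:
√(11433 + 4226) = √15659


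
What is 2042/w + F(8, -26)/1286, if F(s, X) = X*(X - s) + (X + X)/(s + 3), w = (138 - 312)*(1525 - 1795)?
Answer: 120819173/166144770 ≈ 0.72719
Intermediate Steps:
w = 46980 (w = -174*(-270) = 46980)
F(s, X) = X*(X - s) + 2*X/(3 + s) (F(s, X) = X*(X - s) + (2*X)/(3 + s) = X*(X - s) + 2*X/(3 + s))
2042/w + F(8, -26)/1286 = 2042/46980 - 26*(2 - 1*8² - 3*8 + 3*(-26) - 26*8)/(3 + 8)/1286 = 2042*(1/46980) - 26*(2 - 1*64 - 24 - 78 - 208)/11*(1/1286) = 1021/23490 - 26*1/11*(2 - 64 - 24 - 78 - 208)*(1/1286) = 1021/23490 - 26*1/11*(-372)*(1/1286) = 1021/23490 + (9672/11)*(1/1286) = 1021/23490 + 4836/7073 = 120819173/166144770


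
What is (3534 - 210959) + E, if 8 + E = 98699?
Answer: -108734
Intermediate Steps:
E = 98691 (E = -8 + 98699 = 98691)
(3534 - 210959) + E = (3534 - 210959) + 98691 = -207425 + 98691 = -108734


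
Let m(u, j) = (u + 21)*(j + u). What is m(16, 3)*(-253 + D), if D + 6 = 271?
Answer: 8436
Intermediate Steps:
D = 265 (D = -6 + 271 = 265)
m(u, j) = (21 + u)*(j + u)
m(16, 3)*(-253 + D) = (16² + 21*3 + 21*16 + 3*16)*(-253 + 265) = (256 + 63 + 336 + 48)*12 = 703*12 = 8436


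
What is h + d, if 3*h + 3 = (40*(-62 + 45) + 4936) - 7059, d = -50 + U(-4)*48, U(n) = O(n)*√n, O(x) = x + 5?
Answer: -2956/3 + 96*I ≈ -985.33 + 96.0*I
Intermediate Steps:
O(x) = 5 + x
U(n) = √n*(5 + n) (U(n) = (5 + n)*√n = √n*(5 + n))
d = -50 + 96*I (d = -50 + (√(-4)*(5 - 4))*48 = -50 + ((2*I)*1)*48 = -50 + (2*I)*48 = -50 + 96*I ≈ -50.0 + 96.0*I)
h = -2806/3 (h = -1 + ((40*(-62 + 45) + 4936) - 7059)/3 = -1 + ((40*(-17) + 4936) - 7059)/3 = -1 + ((-680 + 4936) - 7059)/3 = -1 + (4256 - 7059)/3 = -1 + (⅓)*(-2803) = -1 - 2803/3 = -2806/3 ≈ -935.33)
h + d = -2806/3 + (-50 + 96*I) = -2956/3 + 96*I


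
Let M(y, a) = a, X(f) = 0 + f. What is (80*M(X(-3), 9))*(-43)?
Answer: -30960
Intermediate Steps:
X(f) = f
(80*M(X(-3), 9))*(-43) = (80*9)*(-43) = 720*(-43) = -30960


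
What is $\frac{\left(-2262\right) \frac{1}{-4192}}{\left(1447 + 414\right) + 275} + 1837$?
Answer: $\frac{2741451001}{1492352} \approx 1837.0$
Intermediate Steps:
$\frac{\left(-2262\right) \frac{1}{-4192}}{\left(1447 + 414\right) + 275} + 1837 = \frac{\left(-2262\right) \left(- \frac{1}{4192}\right)}{1861 + 275} + 1837 = \frac{1131}{2096 \cdot 2136} + 1837 = \frac{1131}{2096} \cdot \frac{1}{2136} + 1837 = \frac{377}{1492352} + 1837 = \frac{2741451001}{1492352}$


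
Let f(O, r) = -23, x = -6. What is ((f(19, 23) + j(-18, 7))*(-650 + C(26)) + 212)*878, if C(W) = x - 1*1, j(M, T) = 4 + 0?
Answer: 11146210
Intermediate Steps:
j(M, T) = 4
C(W) = -7 (C(W) = -6 - 1*1 = -6 - 1 = -7)
((f(19, 23) + j(-18, 7))*(-650 + C(26)) + 212)*878 = ((-23 + 4)*(-650 - 7) + 212)*878 = (-19*(-657) + 212)*878 = (12483 + 212)*878 = 12695*878 = 11146210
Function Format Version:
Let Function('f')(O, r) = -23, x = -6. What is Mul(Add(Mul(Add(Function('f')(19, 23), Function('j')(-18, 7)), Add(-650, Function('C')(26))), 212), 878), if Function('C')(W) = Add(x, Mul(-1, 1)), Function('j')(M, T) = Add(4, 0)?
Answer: 11146210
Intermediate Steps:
Function('j')(M, T) = 4
Function('C')(W) = -7 (Function('C')(W) = Add(-6, Mul(-1, 1)) = Add(-6, -1) = -7)
Mul(Add(Mul(Add(Function('f')(19, 23), Function('j')(-18, 7)), Add(-650, Function('C')(26))), 212), 878) = Mul(Add(Mul(Add(-23, 4), Add(-650, -7)), 212), 878) = Mul(Add(Mul(-19, -657), 212), 878) = Mul(Add(12483, 212), 878) = Mul(12695, 878) = 11146210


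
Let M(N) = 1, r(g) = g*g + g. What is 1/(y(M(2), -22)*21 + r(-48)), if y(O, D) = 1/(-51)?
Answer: 17/38345 ≈ 0.00044334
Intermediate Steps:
r(g) = g + g² (r(g) = g² + g = g + g²)
y(O, D) = -1/51
1/(y(M(2), -22)*21 + r(-48)) = 1/(-1/51*21 - 48*(1 - 48)) = 1/(-7/17 - 48*(-47)) = 1/(-7/17 + 2256) = 1/(38345/17) = 17/38345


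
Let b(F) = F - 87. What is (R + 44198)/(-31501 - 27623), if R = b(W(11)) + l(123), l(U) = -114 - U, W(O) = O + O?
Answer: -3658/4927 ≈ -0.74244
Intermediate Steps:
W(O) = 2*O
b(F) = -87 + F
R = -302 (R = (-87 + 2*11) + (-114 - 1*123) = (-87 + 22) + (-114 - 123) = -65 - 237 = -302)
(R + 44198)/(-31501 - 27623) = (-302 + 44198)/(-31501 - 27623) = 43896/(-59124) = 43896*(-1/59124) = -3658/4927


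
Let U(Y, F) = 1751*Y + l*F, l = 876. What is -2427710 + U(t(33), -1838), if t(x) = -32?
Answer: -4093830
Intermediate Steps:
U(Y, F) = 876*F + 1751*Y (U(Y, F) = 1751*Y + 876*F = 876*F + 1751*Y)
-2427710 + U(t(33), -1838) = -2427710 + (876*(-1838) + 1751*(-32)) = -2427710 + (-1610088 - 56032) = -2427710 - 1666120 = -4093830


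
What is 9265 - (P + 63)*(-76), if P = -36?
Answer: 11317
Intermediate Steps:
9265 - (P + 63)*(-76) = 9265 - (-36 + 63)*(-76) = 9265 - 27*(-76) = 9265 - 1*(-2052) = 9265 + 2052 = 11317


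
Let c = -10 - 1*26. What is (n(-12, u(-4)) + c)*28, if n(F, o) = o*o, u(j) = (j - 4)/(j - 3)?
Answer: -6800/7 ≈ -971.43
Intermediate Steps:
c = -36 (c = -10 - 26 = -36)
u(j) = (-4 + j)/(-3 + j)
n(F, o) = o**2
(n(-12, u(-4)) + c)*28 = (((-4 - 4)/(-3 - 4))**2 - 36)*28 = ((-8/(-7))**2 - 36)*28 = ((-1/7*(-8))**2 - 36)*28 = ((8/7)**2 - 36)*28 = (64/49 - 36)*28 = -1700/49*28 = -6800/7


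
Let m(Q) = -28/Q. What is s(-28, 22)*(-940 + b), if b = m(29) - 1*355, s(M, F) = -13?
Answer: 488579/29 ≈ 16848.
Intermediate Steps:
b = -10323/29 (b = -28/29 - 1*355 = -28*1/29 - 355 = -28/29 - 355 = -10323/29 ≈ -355.97)
s(-28, 22)*(-940 + b) = -13*(-940 - 10323/29) = -13*(-37583/29) = 488579/29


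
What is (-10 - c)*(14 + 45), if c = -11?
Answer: 59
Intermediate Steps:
(-10 - c)*(14 + 45) = (-10 - 1*(-11))*(14 + 45) = (-10 + 11)*59 = 1*59 = 59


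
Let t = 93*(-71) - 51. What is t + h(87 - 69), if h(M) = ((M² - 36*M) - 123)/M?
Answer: -40073/6 ≈ -6678.8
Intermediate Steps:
h(M) = (-123 + M² - 36*M)/M
t = -6654 (t = -6603 - 51 = -6654)
t + h(87 - 69) = -6654 + (-36 + (87 - 69) - 123/(87 - 69)) = -6654 + (-36 + 18 - 123/18) = -6654 + (-36 + 18 - 123*1/18) = -6654 + (-36 + 18 - 41/6) = -6654 - 149/6 = -40073/6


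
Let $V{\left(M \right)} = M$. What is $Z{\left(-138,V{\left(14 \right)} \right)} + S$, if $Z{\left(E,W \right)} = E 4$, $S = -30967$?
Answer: $-31519$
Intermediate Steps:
$Z{\left(E,W \right)} = 4 E$
$Z{\left(-138,V{\left(14 \right)} \right)} + S = 4 \left(-138\right) - 30967 = -552 - 30967 = -31519$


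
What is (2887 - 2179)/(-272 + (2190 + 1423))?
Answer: 708/3341 ≈ 0.21191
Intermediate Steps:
(2887 - 2179)/(-272 + (2190 + 1423)) = 708/(-272 + 3613) = 708/3341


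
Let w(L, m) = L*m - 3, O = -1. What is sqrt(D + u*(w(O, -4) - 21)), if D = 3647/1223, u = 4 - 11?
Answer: sqrt(213862341)/1223 ≈ 11.958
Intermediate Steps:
u = -7
w(L, m) = -3 + L*m
D = 3647/1223 (D = 3647*(1/1223) = 3647/1223 ≈ 2.9820)
sqrt(D + u*(w(O, -4) - 21)) = sqrt(3647/1223 - 7*((-3 - 1*(-4)) - 21)) = sqrt(3647/1223 - 7*((-3 + 4) - 21)) = sqrt(3647/1223 - 7*(1 - 21)) = sqrt(3647/1223 - 7*(-20)) = sqrt(3647/1223 + 140) = sqrt(174867/1223) = sqrt(213862341)/1223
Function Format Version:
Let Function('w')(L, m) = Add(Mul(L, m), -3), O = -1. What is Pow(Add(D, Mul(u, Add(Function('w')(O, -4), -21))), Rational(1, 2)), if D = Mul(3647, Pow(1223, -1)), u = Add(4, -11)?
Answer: Mul(Rational(1, 1223), Pow(213862341, Rational(1, 2))) ≈ 11.958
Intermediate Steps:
u = -7
Function('w')(L, m) = Add(-3, Mul(L, m))
D = Rational(3647, 1223) (D = Mul(3647, Rational(1, 1223)) = Rational(3647, 1223) ≈ 2.9820)
Pow(Add(D, Mul(u, Add(Function('w')(O, -4), -21))), Rational(1, 2)) = Pow(Add(Rational(3647, 1223), Mul(-7, Add(Add(-3, Mul(-1, -4)), -21))), Rational(1, 2)) = Pow(Add(Rational(3647, 1223), Mul(-7, Add(Add(-3, 4), -21))), Rational(1, 2)) = Pow(Add(Rational(3647, 1223), Mul(-7, Add(1, -21))), Rational(1, 2)) = Pow(Add(Rational(3647, 1223), Mul(-7, -20)), Rational(1, 2)) = Pow(Add(Rational(3647, 1223), 140), Rational(1, 2)) = Pow(Rational(174867, 1223), Rational(1, 2)) = Mul(Rational(1, 1223), Pow(213862341, Rational(1, 2)))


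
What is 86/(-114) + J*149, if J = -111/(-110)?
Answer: 937993/6270 ≈ 149.60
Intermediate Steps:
J = 111/110 (J = -111*(-1/110) = 111/110 ≈ 1.0091)
86/(-114) + J*149 = 86/(-114) + (111/110)*149 = 86*(-1/114) + 16539/110 = -43/57 + 16539/110 = 937993/6270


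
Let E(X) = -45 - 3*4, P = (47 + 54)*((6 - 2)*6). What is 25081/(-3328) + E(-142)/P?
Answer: -2541085/336128 ≈ -7.5599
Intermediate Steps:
P = 2424 (P = 101*(4*6) = 101*24 = 2424)
E(X) = -57 (E(X) = -45 - 12 = -57)
25081/(-3328) + E(-142)/P = 25081/(-3328) - 57/2424 = 25081*(-1/3328) - 57*1/2424 = -25081/3328 - 19/808 = -2541085/336128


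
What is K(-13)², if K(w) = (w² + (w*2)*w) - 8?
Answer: 249001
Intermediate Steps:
K(w) = -8 + 3*w² (K(w) = (w² + (2*w)*w) - 8 = (w² + 2*w²) - 8 = 3*w² - 8 = -8 + 3*w²)
K(-13)² = (-8 + 3*(-13)²)² = (-8 + 3*169)² = (-8 + 507)² = 499² = 249001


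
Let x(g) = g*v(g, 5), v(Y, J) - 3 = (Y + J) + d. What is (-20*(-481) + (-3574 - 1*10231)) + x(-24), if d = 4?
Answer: -3897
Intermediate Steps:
v(Y, J) = 7 + J + Y (v(Y, J) = 3 + ((Y + J) + 4) = 3 + ((J + Y) + 4) = 3 + (4 + J + Y) = 7 + J + Y)
x(g) = g*(12 + g) (x(g) = g*(7 + 5 + g) = g*(12 + g))
(-20*(-481) + (-3574 - 1*10231)) + x(-24) = (-20*(-481) + (-3574 - 1*10231)) - 24*(12 - 24) = (9620 + (-3574 - 10231)) - 24*(-12) = (9620 - 13805) + 288 = -4185 + 288 = -3897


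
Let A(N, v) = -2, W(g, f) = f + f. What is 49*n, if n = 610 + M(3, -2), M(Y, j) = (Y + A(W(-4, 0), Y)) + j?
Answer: 29841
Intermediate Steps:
W(g, f) = 2*f
M(Y, j) = -2 + Y + j (M(Y, j) = (Y - 2) + j = (-2 + Y) + j = -2 + Y + j)
n = 609 (n = 610 + (-2 + 3 - 2) = 610 - 1 = 609)
49*n = 49*609 = 29841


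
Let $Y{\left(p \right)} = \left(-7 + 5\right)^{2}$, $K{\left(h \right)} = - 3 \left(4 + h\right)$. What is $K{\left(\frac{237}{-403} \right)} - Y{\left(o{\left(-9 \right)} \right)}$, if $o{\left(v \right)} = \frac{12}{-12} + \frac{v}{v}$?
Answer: $- \frac{5737}{403} \approx -14.236$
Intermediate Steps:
$K{\left(h \right)} = -12 - 3 h$
$o{\left(v \right)} = 0$ ($o{\left(v \right)} = 12 \left(- \frac{1}{12}\right) + 1 = -1 + 1 = 0$)
$Y{\left(p \right)} = 4$ ($Y{\left(p \right)} = \left(-2\right)^{2} = 4$)
$K{\left(\frac{237}{-403} \right)} - Y{\left(o{\left(-9 \right)} \right)} = \left(-12 - 3 \frac{237}{-403}\right) - 4 = \left(-12 - 3 \cdot 237 \left(- \frac{1}{403}\right)\right) - 4 = \left(-12 - - \frac{711}{403}\right) - 4 = \left(-12 + \frac{711}{403}\right) - 4 = - \frac{4125}{403} - 4 = - \frac{5737}{403}$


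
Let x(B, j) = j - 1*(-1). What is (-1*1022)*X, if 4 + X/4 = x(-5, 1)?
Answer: 8176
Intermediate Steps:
x(B, j) = 1 + j (x(B, j) = j + 1 = 1 + j)
X = -8 (X = -16 + 4*(1 + 1) = -16 + 4*2 = -16 + 8 = -8)
(-1*1022)*X = -1*1022*(-8) = -1022*(-8) = 8176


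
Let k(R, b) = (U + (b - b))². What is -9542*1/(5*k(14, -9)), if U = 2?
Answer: -4771/10 ≈ -477.10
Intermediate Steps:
k(R, b) = 4 (k(R, b) = (2 + (b - b))² = (2 + 0)² = 2² = 4)
-9542*1/(5*k(14, -9)) = -9542/(5*4) = -9542/20 = -9542*1/20 = -4771/10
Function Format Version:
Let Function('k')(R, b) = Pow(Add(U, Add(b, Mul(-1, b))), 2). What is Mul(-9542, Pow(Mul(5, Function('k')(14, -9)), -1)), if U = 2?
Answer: Rational(-4771, 10) ≈ -477.10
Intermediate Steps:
Function('k')(R, b) = 4 (Function('k')(R, b) = Pow(Add(2, Add(b, Mul(-1, b))), 2) = Pow(Add(2, 0), 2) = Pow(2, 2) = 4)
Mul(-9542, Pow(Mul(5, Function('k')(14, -9)), -1)) = Mul(-9542, Pow(Mul(5, 4), -1)) = Mul(-9542, Pow(20, -1)) = Mul(-9542, Rational(1, 20)) = Rational(-4771, 10)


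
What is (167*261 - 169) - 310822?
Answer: -267404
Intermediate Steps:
(167*261 - 169) - 310822 = (43587 - 169) - 310822 = 43418 - 310822 = -267404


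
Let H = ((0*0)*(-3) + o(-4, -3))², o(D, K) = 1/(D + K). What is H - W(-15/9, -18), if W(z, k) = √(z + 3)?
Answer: 1/49 - 2*√3/3 ≈ -1.1343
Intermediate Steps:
W(z, k) = √(3 + z)
H = 1/49 (H = ((0*0)*(-3) + 1/(-4 - 3))² = (0*(-3) + 1/(-7))² = (0 - ⅐)² = (-⅐)² = 1/49 ≈ 0.020408)
H - W(-15/9, -18) = 1/49 - √(3 - 15/9) = 1/49 - √(3 - 15*⅑) = 1/49 - √(3 - 5/3) = 1/49 - √(4/3) = 1/49 - 2*√3/3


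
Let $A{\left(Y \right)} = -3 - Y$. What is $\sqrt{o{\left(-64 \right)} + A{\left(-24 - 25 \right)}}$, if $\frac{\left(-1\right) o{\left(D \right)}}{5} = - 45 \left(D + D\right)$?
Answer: $i \sqrt{28754} \approx 169.57 i$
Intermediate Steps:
$o{\left(D \right)} = 450 D$ ($o{\left(D \right)} = - 5 \left(- 45 \left(D + D\right)\right) = - 5 \left(- 45 \cdot 2 D\right) = - 5 \left(- 90 D\right) = 450 D$)
$\sqrt{o{\left(-64 \right)} + A{\left(-24 - 25 \right)}} = \sqrt{450 \left(-64\right) - \left(-21 - 25\right)} = \sqrt{-28800 - -46} = \sqrt{-28800 + \left(-3 + 49\right)} = \sqrt{-28800 + 46} = \sqrt{-28754} = i \sqrt{28754}$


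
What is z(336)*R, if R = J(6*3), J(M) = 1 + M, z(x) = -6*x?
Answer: -38304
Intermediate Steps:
R = 19 (R = 1 + 6*3 = 1 + 18 = 19)
z(336)*R = -6*336*19 = -2016*19 = -38304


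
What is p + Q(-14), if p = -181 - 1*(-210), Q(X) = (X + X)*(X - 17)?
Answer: 897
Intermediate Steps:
Q(X) = 2*X*(-17 + X) (Q(X) = (2*X)*(-17 + X) = 2*X*(-17 + X))
p = 29 (p = -181 + 210 = 29)
p + Q(-14) = 29 + 2*(-14)*(-17 - 14) = 29 + 2*(-14)*(-31) = 29 + 868 = 897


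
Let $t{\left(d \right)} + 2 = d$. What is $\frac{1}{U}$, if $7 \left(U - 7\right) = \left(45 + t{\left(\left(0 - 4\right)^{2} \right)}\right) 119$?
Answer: $\frac{1}{1010} \approx 0.0009901$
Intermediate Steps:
$t{\left(d \right)} = -2 + d$
$U = 1010$ ($U = 7 + \frac{\left(45 - \left(2 - \left(0 - 4\right)^{2}\right)\right) 119}{7} = 7 + \frac{\left(45 - \left(2 - \left(-4\right)^{2}\right)\right) 119}{7} = 7 + \frac{\left(45 + \left(-2 + 16\right)\right) 119}{7} = 7 + \frac{\left(45 + 14\right) 119}{7} = 7 + \frac{59 \cdot 119}{7} = 7 + \frac{1}{7} \cdot 7021 = 7 + 1003 = 1010$)
$\frac{1}{U} = \frac{1}{1010}$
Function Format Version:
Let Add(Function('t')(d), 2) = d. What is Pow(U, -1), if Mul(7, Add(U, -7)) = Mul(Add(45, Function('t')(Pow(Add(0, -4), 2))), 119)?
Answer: Rational(1, 1010) ≈ 0.00099010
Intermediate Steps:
Function('t')(d) = Add(-2, d)
U = 1010 (U = Add(7, Mul(Rational(1, 7), Mul(Add(45, Add(-2, Pow(Add(0, -4), 2))), 119))) = Add(7, Mul(Rational(1, 7), Mul(Add(45, Add(-2, Pow(-4, 2))), 119))) = Add(7, Mul(Rational(1, 7), Mul(Add(45, Add(-2, 16)), 119))) = Add(7, Mul(Rational(1, 7), Mul(Add(45, 14), 119))) = Add(7, Mul(Rational(1, 7), Mul(59, 119))) = Add(7, Mul(Rational(1, 7), 7021)) = Add(7, 1003) = 1010)
Pow(U, -1) = Pow(1010, -1) = Rational(1, 1010)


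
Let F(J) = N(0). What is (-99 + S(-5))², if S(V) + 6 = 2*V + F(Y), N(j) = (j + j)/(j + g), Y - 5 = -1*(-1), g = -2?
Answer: 13225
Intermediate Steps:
Y = 6 (Y = 5 - 1*(-1) = 5 + 1 = 6)
N(j) = 2*j/(-2 + j) (N(j) = (j + j)/(j - 2) = (2*j)/(-2 + j) = 2*j/(-2 + j))
F(J) = 0 (F(J) = 2*0/(-2 + 0) = 2*0/(-2) = 2*0*(-½) = 0)
S(V) = -6 + 2*V (S(V) = -6 + (2*V + 0) = -6 + 2*V)
(-99 + S(-5))² = (-99 + (-6 + 2*(-5)))² = (-99 + (-6 - 10))² = (-99 - 16)² = (-115)² = 13225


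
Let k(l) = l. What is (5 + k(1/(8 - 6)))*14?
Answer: 77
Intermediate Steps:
(5 + k(1/(8 - 6)))*14 = (5 + 1/(8 - 6))*14 = (5 + 1/2)*14 = (11/2)*14 = 77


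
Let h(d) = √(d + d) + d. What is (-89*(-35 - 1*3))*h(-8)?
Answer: -27056 + 13528*I ≈ -27056.0 + 13528.0*I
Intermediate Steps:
h(d) = d + √2*√d (h(d) = √(2*d) + d = √2*√d + d = d + √2*√d)
(-89*(-35 - 1*3))*h(-8) = (-89*(-35 - 1*3))*(-8 + √2*√(-8)) = (-89*(-35 - 3))*(-8 + √2*(2*I*√2)) = (-89*(-38))*(-8 + 4*I) = 3382*(-8 + 4*I) = -27056 + 13528*I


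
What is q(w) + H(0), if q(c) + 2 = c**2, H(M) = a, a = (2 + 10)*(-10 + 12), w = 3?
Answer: 31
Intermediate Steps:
a = 24 (a = 12*2 = 24)
H(M) = 24
q(c) = -2 + c**2
q(w) + H(0) = (-2 + 3**2) + 24 = (-2 + 9) + 24 = 7 + 24 = 31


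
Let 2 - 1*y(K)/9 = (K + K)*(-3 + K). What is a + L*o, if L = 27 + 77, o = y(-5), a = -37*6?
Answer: -73230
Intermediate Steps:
a = -222
y(K) = 18 - 18*K*(-3 + K) (y(K) = 18 - 9*(K + K)*(-3 + K) = 18 - 9*2*K*(-3 + K) = 18 - 18*K*(-3 + K))
o = -702 (o = 18 - 18*(-5)**2 + 54*(-5) = 18 - 18*25 - 270 = 18 - 450 - 270 = -702)
L = 104
a + L*o = -222 + 104*(-702) = -222 - 73008 = -73230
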